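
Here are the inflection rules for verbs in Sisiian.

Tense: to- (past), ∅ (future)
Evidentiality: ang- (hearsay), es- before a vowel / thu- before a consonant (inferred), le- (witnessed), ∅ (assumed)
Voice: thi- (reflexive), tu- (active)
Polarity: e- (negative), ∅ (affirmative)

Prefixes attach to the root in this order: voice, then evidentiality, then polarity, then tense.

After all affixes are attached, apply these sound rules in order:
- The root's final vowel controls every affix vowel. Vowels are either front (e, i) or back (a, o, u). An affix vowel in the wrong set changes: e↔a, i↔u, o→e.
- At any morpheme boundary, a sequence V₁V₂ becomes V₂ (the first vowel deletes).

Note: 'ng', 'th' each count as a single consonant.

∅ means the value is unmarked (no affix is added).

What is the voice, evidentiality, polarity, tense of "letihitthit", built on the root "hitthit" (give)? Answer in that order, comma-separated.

active, witnessed, affirmative, future

Segment: le-tu-hitthit.
voice: tu- → active.
evidentiality: le- → witnessed.
polarity: ∅ → affirmative.
tense: ∅ → future.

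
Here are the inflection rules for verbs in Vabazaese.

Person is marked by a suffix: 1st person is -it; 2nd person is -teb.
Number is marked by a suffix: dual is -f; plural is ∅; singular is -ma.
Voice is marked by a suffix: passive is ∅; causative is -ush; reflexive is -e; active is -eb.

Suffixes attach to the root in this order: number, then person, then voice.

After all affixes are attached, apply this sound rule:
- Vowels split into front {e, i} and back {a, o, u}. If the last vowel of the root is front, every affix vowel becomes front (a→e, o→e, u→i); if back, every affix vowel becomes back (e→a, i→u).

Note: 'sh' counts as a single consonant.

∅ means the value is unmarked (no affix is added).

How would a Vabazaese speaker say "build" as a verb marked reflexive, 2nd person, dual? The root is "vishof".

Attach number dual -f → vishoff.
Attach person 2nd person -teb → vishoffteb.
Attach voice reflexive -e → vishofftebe.
Apply vowel harmony: vishofftebe → vishofftaba.

vishofftaba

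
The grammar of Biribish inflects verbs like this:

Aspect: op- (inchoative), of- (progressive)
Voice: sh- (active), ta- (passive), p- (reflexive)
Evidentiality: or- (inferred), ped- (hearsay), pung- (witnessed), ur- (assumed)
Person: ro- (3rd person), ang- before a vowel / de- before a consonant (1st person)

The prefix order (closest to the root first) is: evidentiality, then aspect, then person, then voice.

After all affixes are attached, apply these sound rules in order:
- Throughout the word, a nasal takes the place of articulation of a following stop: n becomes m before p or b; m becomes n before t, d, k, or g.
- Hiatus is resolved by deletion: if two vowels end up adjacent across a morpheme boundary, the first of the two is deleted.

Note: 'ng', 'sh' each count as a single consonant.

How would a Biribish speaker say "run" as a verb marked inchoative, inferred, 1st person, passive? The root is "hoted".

Attach evidentiality inferred or- → orhoted.
Attach aspect inchoative op- → oporhoted.
Attach person 1st person ang- (before vowel 'o') → angoporhoted.
Attach voice passive ta- → taangoporhoted.
Nasal assimilation: no change.
Apply vowel deletion: taangoporhoted → tangoporhoted.

tangoporhoted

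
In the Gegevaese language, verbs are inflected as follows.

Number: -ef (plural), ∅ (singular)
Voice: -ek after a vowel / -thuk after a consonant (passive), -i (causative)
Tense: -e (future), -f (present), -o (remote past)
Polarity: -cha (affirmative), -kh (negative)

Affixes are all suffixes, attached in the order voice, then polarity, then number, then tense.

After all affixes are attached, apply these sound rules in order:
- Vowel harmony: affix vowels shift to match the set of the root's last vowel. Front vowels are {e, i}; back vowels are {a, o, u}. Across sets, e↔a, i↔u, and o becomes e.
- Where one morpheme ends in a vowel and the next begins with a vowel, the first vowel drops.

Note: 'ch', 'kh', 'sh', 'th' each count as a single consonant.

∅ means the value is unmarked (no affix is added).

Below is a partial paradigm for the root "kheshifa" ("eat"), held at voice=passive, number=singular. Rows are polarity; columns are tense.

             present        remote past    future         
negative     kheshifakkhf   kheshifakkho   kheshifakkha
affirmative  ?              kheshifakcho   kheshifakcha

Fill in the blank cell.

Attach voice passive -ek (after vowel 'a') → kheshifaek.
Attach polarity affirmative -cha → kheshifaekcha.
number = singular: zero marking, form stays kheshifaekcha.
Attach tense present -f → kheshifaekchaf.
Apply vowel harmony: kheshifaekchaf → kheshifaakchaf.
Apply vowel deletion: kheshifaakchaf → kheshifakchaf.

kheshifakchaf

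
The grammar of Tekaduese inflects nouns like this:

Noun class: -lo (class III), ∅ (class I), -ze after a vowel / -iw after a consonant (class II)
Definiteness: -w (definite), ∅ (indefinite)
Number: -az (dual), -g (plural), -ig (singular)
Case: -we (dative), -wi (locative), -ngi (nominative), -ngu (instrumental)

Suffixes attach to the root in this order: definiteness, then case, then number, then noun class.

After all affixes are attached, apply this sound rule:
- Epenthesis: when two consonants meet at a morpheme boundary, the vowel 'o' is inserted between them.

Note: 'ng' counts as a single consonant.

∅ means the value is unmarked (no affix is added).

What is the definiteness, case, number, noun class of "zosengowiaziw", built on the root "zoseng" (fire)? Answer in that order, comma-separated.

Segment: zoseng-wi-az-iw.
definiteness: ∅ → indefinite.
case: -wi → locative.
number: -az → dual.
noun class: -ze/iw → class II.

indefinite, locative, dual, class II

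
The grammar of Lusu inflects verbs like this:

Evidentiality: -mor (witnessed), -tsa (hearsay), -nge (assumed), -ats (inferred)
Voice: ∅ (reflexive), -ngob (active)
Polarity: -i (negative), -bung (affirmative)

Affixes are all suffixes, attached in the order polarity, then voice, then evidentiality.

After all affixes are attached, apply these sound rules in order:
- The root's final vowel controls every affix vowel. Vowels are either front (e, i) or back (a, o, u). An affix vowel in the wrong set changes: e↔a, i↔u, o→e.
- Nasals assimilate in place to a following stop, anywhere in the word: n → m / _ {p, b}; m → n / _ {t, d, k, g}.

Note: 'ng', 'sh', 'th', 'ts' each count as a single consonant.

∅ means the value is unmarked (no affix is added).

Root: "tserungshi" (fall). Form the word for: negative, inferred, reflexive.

Attach polarity negative -i → tserungshii.
voice = reflexive: zero marking, form stays tserungshii.
Attach evidentiality inferred -ats → tserungshiiats.
Apply vowel harmony: tserungshiiats → tserungshiiets.
Nasal assimilation: no change.

tserungshiiets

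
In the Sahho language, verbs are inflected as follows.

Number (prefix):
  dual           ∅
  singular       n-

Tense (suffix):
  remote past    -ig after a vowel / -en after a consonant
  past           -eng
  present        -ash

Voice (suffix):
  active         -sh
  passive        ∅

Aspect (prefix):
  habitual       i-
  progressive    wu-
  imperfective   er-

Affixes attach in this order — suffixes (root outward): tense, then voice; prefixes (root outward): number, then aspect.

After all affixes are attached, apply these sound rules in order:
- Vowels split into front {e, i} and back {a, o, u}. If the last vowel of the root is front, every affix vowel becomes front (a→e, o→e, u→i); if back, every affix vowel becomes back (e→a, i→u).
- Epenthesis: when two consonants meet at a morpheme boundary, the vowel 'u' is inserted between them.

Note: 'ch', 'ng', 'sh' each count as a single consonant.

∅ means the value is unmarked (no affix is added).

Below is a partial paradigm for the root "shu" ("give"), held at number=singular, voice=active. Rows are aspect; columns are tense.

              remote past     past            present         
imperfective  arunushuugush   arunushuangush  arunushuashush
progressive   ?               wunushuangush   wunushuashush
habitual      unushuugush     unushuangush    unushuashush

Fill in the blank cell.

Attach tense remote past -ig (after vowel 'u') → shuig.
Attach number singular n- → nshuig.
Attach voice active -sh → nshuigsh.
Attach aspect progressive wu- → wunshuigsh.
Apply vowel harmony: wunshuigsh → wunshuugsh.
Apply epenthesis: wunshuugsh → wunushuugush.

wunushuugush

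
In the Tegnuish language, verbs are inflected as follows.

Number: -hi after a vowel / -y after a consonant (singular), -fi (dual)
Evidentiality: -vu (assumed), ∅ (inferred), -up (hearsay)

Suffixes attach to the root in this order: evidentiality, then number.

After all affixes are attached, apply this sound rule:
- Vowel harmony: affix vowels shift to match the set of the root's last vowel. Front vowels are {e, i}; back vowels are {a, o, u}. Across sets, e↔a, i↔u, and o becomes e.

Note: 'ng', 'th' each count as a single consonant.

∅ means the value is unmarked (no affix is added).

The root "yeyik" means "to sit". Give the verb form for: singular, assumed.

Attach evidentiality assumed -vu → yeyikvu.
Attach number singular -hi (after vowel 'u') → yeyikvuhi.
Apply vowel harmony: yeyikvuhi → yeyikvihi.

yeyikvihi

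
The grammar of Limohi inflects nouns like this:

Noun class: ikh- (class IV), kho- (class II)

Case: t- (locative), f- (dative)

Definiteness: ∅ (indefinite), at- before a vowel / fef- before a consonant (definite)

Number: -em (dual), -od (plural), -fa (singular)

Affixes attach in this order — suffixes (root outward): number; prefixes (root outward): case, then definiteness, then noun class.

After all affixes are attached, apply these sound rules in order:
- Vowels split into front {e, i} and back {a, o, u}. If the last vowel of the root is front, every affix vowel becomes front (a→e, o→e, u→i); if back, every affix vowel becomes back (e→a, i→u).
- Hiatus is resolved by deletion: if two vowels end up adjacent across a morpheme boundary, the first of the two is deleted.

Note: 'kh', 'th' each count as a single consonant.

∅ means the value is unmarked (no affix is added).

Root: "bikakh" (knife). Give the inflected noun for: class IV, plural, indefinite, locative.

ukhtbikakhod

Attach number plural -od → bikakhod.
Attach case locative t- → tbikakhod.
definiteness = indefinite: zero marking, form stays tbikakhod.
Attach noun class class IV ikh- → ikhtbikakhod.
Apply vowel harmony: ikhtbikakhod → ukhtbikakhod.
Vowel deletion: no change.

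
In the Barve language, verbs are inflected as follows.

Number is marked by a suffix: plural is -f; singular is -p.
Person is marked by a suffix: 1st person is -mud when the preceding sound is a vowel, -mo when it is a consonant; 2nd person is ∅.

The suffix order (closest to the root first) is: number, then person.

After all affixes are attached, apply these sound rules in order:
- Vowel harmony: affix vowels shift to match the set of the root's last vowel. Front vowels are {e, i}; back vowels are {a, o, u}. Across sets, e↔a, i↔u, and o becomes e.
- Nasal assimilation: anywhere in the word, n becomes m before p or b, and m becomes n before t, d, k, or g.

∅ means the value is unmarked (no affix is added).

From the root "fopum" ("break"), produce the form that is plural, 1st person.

Attach number plural -f → fopumf.
Attach person 1st person -mo (after consonant 'f') → fopumfmo.
Vowel harmony: no change.
Nasal assimilation: no change.

fopumfmo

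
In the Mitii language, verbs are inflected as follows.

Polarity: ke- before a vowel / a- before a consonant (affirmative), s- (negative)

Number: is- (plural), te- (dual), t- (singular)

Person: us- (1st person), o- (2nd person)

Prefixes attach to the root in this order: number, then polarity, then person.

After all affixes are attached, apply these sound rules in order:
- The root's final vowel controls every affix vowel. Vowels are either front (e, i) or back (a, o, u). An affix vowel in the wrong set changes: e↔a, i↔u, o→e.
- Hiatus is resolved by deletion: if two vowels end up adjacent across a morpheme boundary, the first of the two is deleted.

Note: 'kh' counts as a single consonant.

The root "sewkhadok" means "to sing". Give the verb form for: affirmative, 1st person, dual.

Attach number dual te- → tesewkhadok.
Attach polarity affirmative a- (before consonant 't') → atesewkhadok.
Attach person 1st person us- → usatesewkhadok.
Apply vowel harmony: usatesewkhadok → usatasewkhadok.
Vowel deletion: no change.

usatasewkhadok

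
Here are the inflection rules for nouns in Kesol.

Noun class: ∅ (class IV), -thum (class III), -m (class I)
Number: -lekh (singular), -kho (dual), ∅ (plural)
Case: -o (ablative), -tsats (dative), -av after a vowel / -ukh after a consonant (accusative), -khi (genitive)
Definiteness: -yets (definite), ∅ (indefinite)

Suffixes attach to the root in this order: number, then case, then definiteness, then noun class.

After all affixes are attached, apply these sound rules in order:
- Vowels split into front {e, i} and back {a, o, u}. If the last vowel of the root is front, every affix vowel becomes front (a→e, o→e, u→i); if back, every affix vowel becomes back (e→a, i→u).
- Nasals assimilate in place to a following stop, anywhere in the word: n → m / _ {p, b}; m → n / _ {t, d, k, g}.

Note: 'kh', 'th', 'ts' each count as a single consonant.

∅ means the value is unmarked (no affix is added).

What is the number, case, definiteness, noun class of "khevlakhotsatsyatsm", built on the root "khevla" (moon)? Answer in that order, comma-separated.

Segment: khevla-kho-tsats-yets-m.
number: -kho → dual.
case: -tsats → dative.
definiteness: -yets → definite.
noun class: -m → class I.

dual, dative, definite, class I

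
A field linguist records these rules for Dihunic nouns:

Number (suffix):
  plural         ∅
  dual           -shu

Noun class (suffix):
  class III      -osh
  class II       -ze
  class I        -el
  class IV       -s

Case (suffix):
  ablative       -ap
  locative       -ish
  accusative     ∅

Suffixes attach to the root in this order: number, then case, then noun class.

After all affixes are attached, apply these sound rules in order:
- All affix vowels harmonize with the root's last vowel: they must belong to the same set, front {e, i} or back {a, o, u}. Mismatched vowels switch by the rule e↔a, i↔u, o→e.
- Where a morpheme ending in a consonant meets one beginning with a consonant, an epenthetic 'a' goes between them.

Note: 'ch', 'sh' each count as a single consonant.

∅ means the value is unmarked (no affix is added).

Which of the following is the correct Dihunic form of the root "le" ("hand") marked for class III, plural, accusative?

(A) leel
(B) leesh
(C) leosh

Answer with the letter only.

number = plural: zero marking, form stays le.
case = accusative: zero marking, form stays le.
Attach noun class class III -osh → leosh.
Apply vowel harmony: leosh → leesh.
Epenthesis: no change.
So the correct form is leesh, option (B).
(A) leel is wrong: it uses class I instead of class III for noun class.
(C) leosh is wrong: it fails to apply the sound rule(s).

B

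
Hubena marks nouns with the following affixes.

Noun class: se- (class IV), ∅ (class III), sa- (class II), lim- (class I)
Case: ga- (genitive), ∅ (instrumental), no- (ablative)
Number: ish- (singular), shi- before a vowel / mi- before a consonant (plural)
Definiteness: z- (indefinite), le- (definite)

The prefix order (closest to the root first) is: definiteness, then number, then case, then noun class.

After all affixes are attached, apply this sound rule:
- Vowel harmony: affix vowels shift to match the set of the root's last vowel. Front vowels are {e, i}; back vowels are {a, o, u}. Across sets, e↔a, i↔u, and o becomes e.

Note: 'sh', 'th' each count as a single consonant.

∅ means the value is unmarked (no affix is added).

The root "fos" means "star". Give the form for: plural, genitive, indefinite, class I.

lumgamuzfos

Attach definiteness indefinite z- → zfos.
Attach number plural mi- (before consonant 'z') → mizfos.
Attach case genitive ga- → gamizfos.
Attach noun class class I lim- → limgamizfos.
Apply vowel harmony: limgamizfos → lumgamuzfos.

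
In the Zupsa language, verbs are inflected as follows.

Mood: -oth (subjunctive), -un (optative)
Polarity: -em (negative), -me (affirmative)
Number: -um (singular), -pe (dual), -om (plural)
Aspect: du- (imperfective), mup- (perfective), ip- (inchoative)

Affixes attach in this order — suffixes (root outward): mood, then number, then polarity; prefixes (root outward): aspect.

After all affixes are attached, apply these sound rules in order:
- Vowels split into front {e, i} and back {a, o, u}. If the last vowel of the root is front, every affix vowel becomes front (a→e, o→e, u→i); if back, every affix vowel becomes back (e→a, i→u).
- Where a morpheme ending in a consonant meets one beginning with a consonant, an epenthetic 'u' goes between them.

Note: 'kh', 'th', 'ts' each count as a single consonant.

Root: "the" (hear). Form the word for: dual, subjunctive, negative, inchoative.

iputheethupeem

Attach mood subjunctive -oth → theoth.
Attach number dual -pe → theothpe.
Attach aspect inchoative ip- → iptheothpe.
Attach polarity negative -em → iptheothpeem.
Apply vowel harmony: iptheothpeem → iptheethpeem.
Apply epenthesis: iptheethpeem → iputheethupeem.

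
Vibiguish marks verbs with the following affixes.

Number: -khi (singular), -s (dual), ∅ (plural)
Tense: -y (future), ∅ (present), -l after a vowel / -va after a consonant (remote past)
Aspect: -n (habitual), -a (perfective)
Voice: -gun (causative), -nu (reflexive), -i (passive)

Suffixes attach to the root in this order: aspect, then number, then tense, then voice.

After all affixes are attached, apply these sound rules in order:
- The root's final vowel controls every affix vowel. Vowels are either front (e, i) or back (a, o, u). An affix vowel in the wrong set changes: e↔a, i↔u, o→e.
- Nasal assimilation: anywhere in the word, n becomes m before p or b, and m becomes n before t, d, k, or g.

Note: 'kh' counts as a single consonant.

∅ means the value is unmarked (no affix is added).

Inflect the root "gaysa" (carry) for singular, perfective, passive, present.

gaysaakhuu

Attach aspect perfective -a → gaysaa.
Attach number singular -khi → gaysaakhi.
tense = present: zero marking, form stays gaysaakhi.
Attach voice passive -i → gaysaakhii.
Apply vowel harmony: gaysaakhii → gaysaakhuu.
Nasal assimilation: no change.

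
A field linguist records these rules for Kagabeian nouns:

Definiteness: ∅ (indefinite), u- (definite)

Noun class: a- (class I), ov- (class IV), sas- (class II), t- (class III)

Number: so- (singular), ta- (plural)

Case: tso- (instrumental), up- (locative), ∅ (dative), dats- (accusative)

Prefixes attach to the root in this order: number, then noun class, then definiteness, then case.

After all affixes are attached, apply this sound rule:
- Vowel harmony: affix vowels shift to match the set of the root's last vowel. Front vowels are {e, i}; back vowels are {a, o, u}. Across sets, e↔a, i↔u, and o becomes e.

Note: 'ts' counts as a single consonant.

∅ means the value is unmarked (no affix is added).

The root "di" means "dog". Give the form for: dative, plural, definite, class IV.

Attach number plural ta- → tadi.
Attach noun class class IV ov- → ovtadi.
Attach definiteness definite u- → uovtadi.
case = dative: zero marking, form stays uovtadi.
Apply vowel harmony: uovtadi → ievtedi.

ievtedi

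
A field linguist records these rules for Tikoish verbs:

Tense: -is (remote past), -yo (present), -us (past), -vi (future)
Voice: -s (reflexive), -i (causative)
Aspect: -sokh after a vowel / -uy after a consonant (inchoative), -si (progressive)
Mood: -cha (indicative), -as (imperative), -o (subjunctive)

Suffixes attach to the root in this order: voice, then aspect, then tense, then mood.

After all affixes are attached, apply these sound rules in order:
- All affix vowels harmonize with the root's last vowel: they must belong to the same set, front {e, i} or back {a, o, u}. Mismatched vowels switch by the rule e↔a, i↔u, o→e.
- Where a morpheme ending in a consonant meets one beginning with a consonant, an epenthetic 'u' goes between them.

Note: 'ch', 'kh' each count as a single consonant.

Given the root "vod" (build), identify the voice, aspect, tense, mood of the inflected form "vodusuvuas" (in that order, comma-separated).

causative, progressive, future, imperative

Segment: vod-i-si-vi-as.
voice: -i → causative.
aspect: -si → progressive.
tense: -vi → future.
mood: -as → imperative.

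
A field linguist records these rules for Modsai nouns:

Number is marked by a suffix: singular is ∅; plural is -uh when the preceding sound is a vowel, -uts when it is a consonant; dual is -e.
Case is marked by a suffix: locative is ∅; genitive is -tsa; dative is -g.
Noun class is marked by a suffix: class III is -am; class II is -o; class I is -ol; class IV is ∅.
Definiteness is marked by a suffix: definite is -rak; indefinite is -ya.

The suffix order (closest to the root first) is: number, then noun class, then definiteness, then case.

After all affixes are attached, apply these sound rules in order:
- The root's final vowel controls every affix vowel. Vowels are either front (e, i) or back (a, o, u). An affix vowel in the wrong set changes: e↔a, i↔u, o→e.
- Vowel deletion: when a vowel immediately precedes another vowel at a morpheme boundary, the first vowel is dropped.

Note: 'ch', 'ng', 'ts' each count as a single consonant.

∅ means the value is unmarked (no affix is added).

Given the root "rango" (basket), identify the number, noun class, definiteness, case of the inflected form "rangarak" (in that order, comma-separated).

Segment: rango-e-rak.
number: -e → dual.
noun class: ∅ → class IV.
definiteness: -rak → definite.
case: ∅ → locative.

dual, class IV, definite, locative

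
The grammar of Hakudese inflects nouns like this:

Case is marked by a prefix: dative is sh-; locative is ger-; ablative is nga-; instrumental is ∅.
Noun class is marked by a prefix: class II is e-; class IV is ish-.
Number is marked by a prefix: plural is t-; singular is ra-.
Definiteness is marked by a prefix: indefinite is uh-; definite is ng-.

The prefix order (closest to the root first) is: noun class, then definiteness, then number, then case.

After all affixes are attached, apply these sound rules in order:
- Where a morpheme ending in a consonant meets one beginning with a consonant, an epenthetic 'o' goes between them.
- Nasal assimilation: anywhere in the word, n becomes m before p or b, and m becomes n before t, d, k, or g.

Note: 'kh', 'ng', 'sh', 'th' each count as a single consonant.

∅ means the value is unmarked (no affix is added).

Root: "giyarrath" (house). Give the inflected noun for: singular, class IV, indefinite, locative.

gerorauhishogiyarrath

Attach noun class class IV ish- → ishgiyarrath.
Attach definiteness indefinite uh- → uhishgiyarrath.
Attach number singular ra- → rauhishgiyarrath.
Attach case locative ger- → gerrauhishgiyarrath.
Apply epenthesis: gerrauhishgiyarrath → gerorauhishogiyarrath.
Nasal assimilation: no change.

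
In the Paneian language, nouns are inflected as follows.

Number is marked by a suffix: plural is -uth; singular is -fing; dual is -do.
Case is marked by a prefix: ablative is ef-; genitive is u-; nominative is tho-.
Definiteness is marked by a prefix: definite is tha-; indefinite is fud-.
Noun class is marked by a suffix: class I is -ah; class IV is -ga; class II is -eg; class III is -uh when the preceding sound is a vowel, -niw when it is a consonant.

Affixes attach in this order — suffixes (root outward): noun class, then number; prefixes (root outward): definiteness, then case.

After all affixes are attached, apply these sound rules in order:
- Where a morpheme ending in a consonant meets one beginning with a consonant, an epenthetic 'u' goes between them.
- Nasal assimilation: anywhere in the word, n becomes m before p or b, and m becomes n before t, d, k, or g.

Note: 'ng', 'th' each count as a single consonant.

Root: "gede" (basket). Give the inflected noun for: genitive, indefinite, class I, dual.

ufudugedeahudo

Attach noun class class I -ah → gedeah.
Attach definiteness indefinite fud- → fudgedeah.
Attach case genitive u- → ufudgedeah.
Attach number dual -do → ufudgedeahdo.
Apply epenthesis: ufudgedeahdo → ufudugedeahudo.
Nasal assimilation: no change.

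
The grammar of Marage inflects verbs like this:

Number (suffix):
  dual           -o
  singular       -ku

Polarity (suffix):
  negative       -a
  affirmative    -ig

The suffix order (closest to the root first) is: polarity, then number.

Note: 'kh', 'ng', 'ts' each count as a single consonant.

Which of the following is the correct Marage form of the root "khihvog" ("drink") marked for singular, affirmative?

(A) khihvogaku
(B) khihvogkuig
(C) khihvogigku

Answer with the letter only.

C

Attach polarity affirmative -ig → khihvogig.
Attach number singular -ku → khihvogigku.
So the correct form is khihvogigku, option (C).
(B) khihvogkuig is wrong: it has the affixes in the wrong order.
(A) khihvogaku is wrong: it uses negative instead of affirmative for polarity.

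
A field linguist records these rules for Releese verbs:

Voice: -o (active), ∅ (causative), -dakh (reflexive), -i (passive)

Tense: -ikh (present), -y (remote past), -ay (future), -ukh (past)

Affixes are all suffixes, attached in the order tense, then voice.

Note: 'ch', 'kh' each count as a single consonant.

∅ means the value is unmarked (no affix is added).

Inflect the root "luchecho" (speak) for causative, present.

luchechoikh

Attach tense present -ikh → luchechoikh.
voice = causative: zero marking, form stays luchechoikh.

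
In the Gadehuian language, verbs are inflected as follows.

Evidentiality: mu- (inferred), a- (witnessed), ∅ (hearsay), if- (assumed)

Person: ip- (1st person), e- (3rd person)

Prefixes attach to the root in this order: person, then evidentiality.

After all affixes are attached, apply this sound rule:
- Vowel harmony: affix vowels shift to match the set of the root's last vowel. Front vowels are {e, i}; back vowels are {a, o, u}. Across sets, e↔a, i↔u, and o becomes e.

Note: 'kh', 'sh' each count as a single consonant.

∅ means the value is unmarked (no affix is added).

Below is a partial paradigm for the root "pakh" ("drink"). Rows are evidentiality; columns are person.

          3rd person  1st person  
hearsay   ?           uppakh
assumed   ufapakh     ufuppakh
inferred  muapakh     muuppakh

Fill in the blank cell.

apakh

Attach person 3rd person e- → epakh.
evidentiality = hearsay: zero marking, form stays epakh.
Apply vowel harmony: epakh → apakh.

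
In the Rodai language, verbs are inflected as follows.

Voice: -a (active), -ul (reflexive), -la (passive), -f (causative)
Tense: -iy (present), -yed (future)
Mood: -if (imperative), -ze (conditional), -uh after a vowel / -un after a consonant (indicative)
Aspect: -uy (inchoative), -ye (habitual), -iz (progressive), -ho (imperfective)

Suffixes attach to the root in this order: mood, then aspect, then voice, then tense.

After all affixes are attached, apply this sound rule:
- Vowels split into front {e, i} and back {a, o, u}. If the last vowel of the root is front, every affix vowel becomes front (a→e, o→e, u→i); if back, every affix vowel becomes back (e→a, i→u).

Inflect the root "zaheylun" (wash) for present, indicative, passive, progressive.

zaheylununuzlauy

Attach mood indicative -un (after consonant 'n') → zaheylunun.
Attach aspect progressive -iz → zaheylununiz.
Attach voice passive -la → zaheylununizla.
Attach tense present -iy → zaheylununizlaiy.
Apply vowel harmony: zaheylununizlaiy → zaheylununuzlauy.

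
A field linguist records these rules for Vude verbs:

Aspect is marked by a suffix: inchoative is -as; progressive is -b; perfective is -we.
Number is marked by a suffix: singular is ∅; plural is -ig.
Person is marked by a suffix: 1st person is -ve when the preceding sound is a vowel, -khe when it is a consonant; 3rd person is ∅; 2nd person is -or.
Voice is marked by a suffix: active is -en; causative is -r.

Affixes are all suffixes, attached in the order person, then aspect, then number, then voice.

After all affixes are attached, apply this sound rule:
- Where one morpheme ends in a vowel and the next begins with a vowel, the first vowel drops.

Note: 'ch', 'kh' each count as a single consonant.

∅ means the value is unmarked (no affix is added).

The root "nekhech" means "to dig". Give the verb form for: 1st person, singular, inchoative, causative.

nekhechkhasr

Attach person 1st person -khe (after consonant 'ch') → nekhechkhe.
Attach aspect inchoative -as → nekhechkheas.
number = singular: zero marking, form stays nekhechkheas.
Attach voice causative -r → nekhechkheasr.
Apply vowel deletion: nekhechkheasr → nekhechkhasr.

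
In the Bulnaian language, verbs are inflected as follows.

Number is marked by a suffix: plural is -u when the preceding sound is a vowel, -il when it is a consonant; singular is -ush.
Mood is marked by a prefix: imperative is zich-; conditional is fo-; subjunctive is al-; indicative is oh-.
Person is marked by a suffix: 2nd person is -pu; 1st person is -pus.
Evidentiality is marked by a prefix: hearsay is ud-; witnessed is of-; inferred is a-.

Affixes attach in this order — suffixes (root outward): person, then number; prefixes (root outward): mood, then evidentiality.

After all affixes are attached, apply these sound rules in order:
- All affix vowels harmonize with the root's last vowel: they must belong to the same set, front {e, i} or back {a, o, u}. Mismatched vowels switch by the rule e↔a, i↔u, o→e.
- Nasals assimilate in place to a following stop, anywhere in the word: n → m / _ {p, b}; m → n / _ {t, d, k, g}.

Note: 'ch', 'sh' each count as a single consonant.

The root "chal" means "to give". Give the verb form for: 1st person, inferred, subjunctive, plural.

Attach mood subjunctive al- → alchal.
Attach person 1st person -pus → alchalpus.
Attach evidentiality inferred a- → aalchalpus.
Attach number plural -il (after consonant 's') → aalchalpusil.
Apply vowel harmony: aalchalpusil → aalchalpusul.
Nasal assimilation: no change.

aalchalpusul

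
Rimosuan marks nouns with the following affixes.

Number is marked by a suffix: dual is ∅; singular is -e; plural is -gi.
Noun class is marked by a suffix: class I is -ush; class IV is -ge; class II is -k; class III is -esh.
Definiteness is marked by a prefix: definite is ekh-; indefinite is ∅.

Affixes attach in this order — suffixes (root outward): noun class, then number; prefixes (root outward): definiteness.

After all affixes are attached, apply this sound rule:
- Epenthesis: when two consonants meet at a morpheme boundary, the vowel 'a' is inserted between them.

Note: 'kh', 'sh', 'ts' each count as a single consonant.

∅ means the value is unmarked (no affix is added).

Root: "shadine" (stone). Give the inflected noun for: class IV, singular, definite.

ekhashadinegee

Attach noun class class IV -ge → shadinege.
Attach definiteness definite ekh- → ekhshadinege.
Attach number singular -e → ekhshadinegee.
Apply epenthesis: ekhshadinegee → ekhashadinegee.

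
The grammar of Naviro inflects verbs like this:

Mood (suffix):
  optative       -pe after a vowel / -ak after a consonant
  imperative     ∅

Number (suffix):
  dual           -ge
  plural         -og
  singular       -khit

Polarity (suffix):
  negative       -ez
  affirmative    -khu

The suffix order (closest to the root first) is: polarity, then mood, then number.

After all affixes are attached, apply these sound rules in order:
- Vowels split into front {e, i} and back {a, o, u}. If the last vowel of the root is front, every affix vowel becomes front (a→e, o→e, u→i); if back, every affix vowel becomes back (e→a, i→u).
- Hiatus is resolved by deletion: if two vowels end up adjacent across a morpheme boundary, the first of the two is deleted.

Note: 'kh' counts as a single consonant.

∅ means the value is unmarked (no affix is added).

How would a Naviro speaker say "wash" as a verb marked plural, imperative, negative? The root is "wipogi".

Attach polarity negative -ez → wipogiez.
mood = imperative: zero marking, form stays wipogiez.
Attach number plural -og → wipogiezog.
Apply vowel harmony: wipogiezog → wipogiezeg.
Apply vowel deletion: wipogiezeg → wipogezeg.

wipogezeg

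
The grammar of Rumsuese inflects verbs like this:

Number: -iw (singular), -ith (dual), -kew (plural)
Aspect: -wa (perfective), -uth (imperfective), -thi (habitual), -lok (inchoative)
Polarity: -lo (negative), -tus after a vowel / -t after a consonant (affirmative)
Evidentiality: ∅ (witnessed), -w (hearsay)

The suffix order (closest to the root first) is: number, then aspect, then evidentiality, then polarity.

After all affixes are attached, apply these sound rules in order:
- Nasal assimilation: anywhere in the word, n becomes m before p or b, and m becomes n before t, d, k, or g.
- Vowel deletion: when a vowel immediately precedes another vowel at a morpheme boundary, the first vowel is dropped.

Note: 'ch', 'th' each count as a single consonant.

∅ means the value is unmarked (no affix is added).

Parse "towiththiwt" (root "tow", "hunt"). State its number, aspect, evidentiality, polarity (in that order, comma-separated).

Segment: tow-ith-thi-w-t.
number: -ith → dual.
aspect: -thi → habitual.
evidentiality: -w → hearsay.
polarity: -tus/t → affirmative.

dual, habitual, hearsay, affirmative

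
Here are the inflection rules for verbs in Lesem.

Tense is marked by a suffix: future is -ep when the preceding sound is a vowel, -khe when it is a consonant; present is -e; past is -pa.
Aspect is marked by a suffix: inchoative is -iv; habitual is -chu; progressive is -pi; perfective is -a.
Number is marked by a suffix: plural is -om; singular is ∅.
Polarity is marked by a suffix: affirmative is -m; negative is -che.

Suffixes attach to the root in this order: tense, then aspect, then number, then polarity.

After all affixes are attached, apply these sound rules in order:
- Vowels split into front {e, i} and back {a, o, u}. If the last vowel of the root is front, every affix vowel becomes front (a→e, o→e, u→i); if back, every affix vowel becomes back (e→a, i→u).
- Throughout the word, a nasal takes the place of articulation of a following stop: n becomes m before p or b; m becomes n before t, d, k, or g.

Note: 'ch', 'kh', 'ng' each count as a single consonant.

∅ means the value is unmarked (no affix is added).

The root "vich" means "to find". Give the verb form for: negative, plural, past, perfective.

Attach tense past -pa → vichpa.
Attach aspect perfective -a → vichpaa.
Attach number plural -om → vichpaaom.
Attach polarity negative -che → vichpaaomche.
Apply vowel harmony: vichpaaomche → vichpeeemche.
Nasal assimilation: no change.

vichpeeemche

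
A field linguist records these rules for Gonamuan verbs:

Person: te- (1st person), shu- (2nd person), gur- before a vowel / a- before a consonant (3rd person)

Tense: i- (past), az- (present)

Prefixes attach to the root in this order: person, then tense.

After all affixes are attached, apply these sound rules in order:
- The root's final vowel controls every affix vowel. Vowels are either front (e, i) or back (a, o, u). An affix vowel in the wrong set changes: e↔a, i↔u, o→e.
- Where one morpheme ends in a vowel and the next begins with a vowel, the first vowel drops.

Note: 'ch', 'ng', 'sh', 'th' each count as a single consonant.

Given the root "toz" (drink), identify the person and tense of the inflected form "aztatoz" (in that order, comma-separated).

Segment: az-te-toz.
person: te- → 1st person.
tense: az- → present.

1st person, present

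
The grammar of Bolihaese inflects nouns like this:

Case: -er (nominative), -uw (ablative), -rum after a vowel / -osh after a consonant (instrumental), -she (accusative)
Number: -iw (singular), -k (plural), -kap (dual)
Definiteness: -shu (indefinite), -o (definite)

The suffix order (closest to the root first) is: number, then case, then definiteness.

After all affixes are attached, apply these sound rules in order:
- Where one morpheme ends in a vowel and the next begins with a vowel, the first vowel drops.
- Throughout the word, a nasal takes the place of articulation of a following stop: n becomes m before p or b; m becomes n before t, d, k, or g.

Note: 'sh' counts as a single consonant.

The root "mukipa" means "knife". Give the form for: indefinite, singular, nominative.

mukipiwershu

Attach number singular -iw → mukipaiw.
Attach case nominative -er → mukipaiwer.
Attach definiteness indefinite -shu → mukipaiwershu.
Apply vowel deletion: mukipaiwershu → mukipiwershu.
Nasal assimilation: no change.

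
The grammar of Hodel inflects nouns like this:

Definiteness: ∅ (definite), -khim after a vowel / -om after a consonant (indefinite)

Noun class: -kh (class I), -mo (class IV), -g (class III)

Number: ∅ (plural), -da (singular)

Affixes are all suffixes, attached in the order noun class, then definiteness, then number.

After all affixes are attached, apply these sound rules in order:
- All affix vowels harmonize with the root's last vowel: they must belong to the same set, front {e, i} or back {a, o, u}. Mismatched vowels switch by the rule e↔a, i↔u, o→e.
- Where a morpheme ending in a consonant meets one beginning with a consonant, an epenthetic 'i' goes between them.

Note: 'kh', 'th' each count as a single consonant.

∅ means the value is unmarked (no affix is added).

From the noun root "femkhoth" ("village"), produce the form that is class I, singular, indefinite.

femkhothikhomida

Attach noun class class I -kh → femkhothkh.
Attach definiteness indefinite -om (after consonant 'kh') → femkhothkhom.
Attach number singular -da → femkhothkhomda.
Vowel harmony: no change.
Apply epenthesis: femkhothkhomda → femkhothikhomida.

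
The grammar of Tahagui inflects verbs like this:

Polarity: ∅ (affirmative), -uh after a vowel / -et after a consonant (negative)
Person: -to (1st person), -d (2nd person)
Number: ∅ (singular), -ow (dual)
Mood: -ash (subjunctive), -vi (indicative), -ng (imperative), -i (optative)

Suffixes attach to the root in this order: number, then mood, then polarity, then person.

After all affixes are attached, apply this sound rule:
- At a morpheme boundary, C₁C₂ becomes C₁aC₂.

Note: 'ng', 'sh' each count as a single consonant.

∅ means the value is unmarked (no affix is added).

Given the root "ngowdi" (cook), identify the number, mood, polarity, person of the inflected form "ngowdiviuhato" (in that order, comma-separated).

singular, indicative, negative, 1st person

Segment: ngowdi-vi-uh-to.
number: ∅ → singular.
mood: -vi → indicative.
polarity: -uh/et → negative.
person: -to → 1st person.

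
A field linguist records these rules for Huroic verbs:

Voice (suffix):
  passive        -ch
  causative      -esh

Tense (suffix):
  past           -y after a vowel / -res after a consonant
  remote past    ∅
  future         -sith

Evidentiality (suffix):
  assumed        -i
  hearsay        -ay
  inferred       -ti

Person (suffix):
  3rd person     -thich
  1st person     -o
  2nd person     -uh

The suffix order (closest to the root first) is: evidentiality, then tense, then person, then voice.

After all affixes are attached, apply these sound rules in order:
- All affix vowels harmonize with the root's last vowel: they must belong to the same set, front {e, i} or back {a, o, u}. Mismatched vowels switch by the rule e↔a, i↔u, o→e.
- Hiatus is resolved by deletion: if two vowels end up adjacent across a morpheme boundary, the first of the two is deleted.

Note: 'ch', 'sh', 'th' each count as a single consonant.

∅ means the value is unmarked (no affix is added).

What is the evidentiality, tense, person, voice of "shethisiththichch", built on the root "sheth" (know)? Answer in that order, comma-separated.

Segment: sheth-i-sith-thich-ch.
evidentiality: -i → assumed.
tense: -sith → future.
person: -thich → 3rd person.
voice: -ch → passive.

assumed, future, 3rd person, passive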